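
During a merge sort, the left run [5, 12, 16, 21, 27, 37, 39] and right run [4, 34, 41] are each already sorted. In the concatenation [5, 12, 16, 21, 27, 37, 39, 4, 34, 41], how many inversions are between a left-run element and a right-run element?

9

Count, for every r in R, how many entries of L exceed r:
r = 4: 5, 12, 16, 21, 27, 37, 39 → 7
r = 34: 37, 39 → 2
r = 41: none → 0
Cross-inversions: 7 + 2 + 0 = 9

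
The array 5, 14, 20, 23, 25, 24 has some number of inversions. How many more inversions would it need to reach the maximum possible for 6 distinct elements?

14 inversions short

Maximum inversions for 6 distinct elements is C(6, 2) = 6·5/2 = 15.
Current inversions — for each element, count later smaller elements:
5: 0
14: 0
20: 0
23: 0
25: 1
24: 0
Current total: 0 + 0 + 0 + 0 + 1 + 0 = 1
Shortfall: 15 − 1 = 14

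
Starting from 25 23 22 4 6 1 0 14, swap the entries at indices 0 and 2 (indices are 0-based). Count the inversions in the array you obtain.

Inversions: 20

Positions 0 and 2 hold 25 and 22; after swapping, the array is [22, 23, 25, 4, 6, 1, 0, 14].
Element-by-element contributions:
22: 5
23: 5
25: 5
4: 2
6: 2
1: 1
0: 0
14: 0
Sum: 5 + 5 + 5 + 2 + 2 + 1 + 0 + 0 = 20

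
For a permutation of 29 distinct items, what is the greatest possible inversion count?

A reversed (strictly descending) arrangement makes every pair an inversion, giving C(29, 2) inversions.
C(29, 2) = 29·28/2 = 406

406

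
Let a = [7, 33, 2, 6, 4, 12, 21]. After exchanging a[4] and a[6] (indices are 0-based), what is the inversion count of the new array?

Positions 4 and 6 hold 4 and 21; after swapping, the array is [7, 33, 2, 6, 21, 12, 4].
For each element, count later entries that are smaller:
7: 3
33: 5
2: 0
6: 1
21: 2
12: 1
4: 0
Sum: 3 + 5 + 0 + 1 + 2 + 1 + 0 = 12

Inversions: 12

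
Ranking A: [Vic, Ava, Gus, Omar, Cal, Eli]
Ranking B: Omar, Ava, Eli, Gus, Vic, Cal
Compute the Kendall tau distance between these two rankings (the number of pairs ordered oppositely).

Assign each item its position (1..6) in the first ordering, then rewrite the second ordering as that position sequence:
positions: Vic→1, Ava→2, Gus→3, Omar→4, Cal→5, Eli→6
second ordering as positions: [4, 2, 6, 3, 1, 5]
Discordant pairs = inversions in this position sequence.
4: 2, 3, 1 → 3
2: 1 → 1
6: 3, 1, 5 → 3
3: 1 → 1
1: 0
5: 0
Total: 3 + 1 + 3 + 1 + 0 + 0 = 8

8 discordant pairs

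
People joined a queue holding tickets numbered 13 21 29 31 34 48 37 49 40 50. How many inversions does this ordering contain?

3 out-of-order pairs

Count, for each position, how many later elements it exceeds:
13 → none → 0
21 → none → 0
29 → none → 0
31 → none → 0
34 → none → 0
48 → 37, 40 → 2
37 → none → 0
49 → 40 → 1
40 → none → 0
50 → none → 0
Sum: 0 + 0 + 0 + 0 + 0 + 2 + 0 + 1 + 0 + 0 = 3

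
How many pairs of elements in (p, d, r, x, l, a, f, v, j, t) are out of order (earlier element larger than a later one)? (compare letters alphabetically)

Count, for each position, how many later elements it exceeds:
p → d, l, a, f, j → 5
d → a → 1
r → l, a, f, j → 4
x → l, a, f, v, j, t → 6
l → a, f, j → 3
a → none → 0
f → none → 0
v → j, t → 2
j → none → 0
t → none → 0
Sum: 5 + 1 + 4 + 6 + 3 + 0 + 0 + 2 + 0 + 0 = 21

There are 21 out-of-order pairs.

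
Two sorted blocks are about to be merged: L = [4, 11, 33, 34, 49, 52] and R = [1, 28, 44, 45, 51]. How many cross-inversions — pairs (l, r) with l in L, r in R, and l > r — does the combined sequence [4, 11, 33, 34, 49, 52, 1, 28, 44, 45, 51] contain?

For each element r of the right run, count left-run elements greater than r:
r = 1: 4, 11, 33, 34, 49, 52 → 6
r = 28: 33, 34, 49, 52 → 4
r = 44: 49, 52 → 2
r = 45: 49, 52 → 2
r = 51: 52 → 1
Cross-inversions: 6 + 4 + 2 + 2 + 1 = 15

Cross-inversions: 15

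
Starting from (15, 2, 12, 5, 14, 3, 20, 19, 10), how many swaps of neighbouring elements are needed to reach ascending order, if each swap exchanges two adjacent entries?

Each adjacent swap fixes exactly one inversion, so the minimum swap count equals the number of inversions.
Count inversions — for each element, later elements that are smaller:
15: 2, 12, 5, 14, 3, 10 → 6
2: none → 0
12: 5, 3, 10 → 3
5: 3 → 1
14: 3, 10 → 2
3: none → 0
20: 19, 10 → 2
19: 10 → 1
10: none → 0
Total inversions: 6 + 0 + 3 + 1 + 2 + 0 + 2 + 1 + 0 = 15

15 swaps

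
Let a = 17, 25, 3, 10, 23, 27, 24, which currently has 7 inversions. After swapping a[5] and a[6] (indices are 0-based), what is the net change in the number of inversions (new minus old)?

-1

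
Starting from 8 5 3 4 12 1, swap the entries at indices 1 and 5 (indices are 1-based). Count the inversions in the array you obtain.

Positions 1 and 5 hold 8 and 12; after swapping, the array is [12, 5, 3, 4, 8, 1].
Element-by-element contributions:
12 → 5, 3, 4, 8, 1 → 5
5 → 3, 4, 1 → 3
3 → 1 → 1
4 → 1 → 1
8 → 1 → 1
1 → none → 0
Sum: 5 + 3 + 1 + 1 + 1 + 0 = 11

Inversions: 11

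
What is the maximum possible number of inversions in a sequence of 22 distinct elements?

231 inversions

The maximum occurs when the array is in strictly decreasing order: every one of the C(22, 2) pairs is inverted.
C(22, 2) = 22·21/2 = 231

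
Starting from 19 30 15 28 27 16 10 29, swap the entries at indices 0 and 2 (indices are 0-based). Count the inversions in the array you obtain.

There are 15 inversions.

Positions 0 and 2 hold 19 and 15; after swapping, the array is [15, 30, 19, 28, 27, 16, 10, 29].
For each element, count later entries that are smaller:
15: 1
30: 6
19: 2
28: 3
27: 2
16: 1
10: 0
29: 0
Sum: 1 + 6 + 2 + 3 + 2 + 1 + 0 + 0 = 15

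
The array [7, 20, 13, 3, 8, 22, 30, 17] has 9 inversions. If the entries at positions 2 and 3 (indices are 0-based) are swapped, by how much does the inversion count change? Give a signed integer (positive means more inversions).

Positions 2 and 3 hold 13 and 3; after swapping, the array is [7, 20, 3, 13, 8, 22, 30, 17].
For each element, count later entries that are smaller:
7 → 3 → 1
20 → 3, 13, 8, 17 → 4
3 → none → 0
13 → 8 → 1
8 → none → 0
22 → 17 → 1
30 → 17 → 1
17 → none → 0
Sum: 1 + 4 + 0 + 1 + 0 + 1 + 1 + 0 = 8
Change: 8 − 9 = -1

-1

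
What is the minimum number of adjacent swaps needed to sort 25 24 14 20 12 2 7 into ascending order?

Each adjacent swap fixes exactly one inversion, so the minimum swap count equals the number of inversions.
Count inversions — for each element, later elements that are smaller:
25: 24, 14, 20, 12, 2, 7 → 6
24: 14, 20, 12, 2, 7 → 5
14: 12, 2, 7 → 3
20: 12, 2, 7 → 3
12: 2, 7 → 2
2: none → 0
7: none → 0
Total inversions: 6 + 5 + 3 + 3 + 2 + 0 + 0 = 19

19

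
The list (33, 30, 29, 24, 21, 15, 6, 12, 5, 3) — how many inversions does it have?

There are 44 inversions.

Count, for each position, how many later elements it exceeds:
33: 9
30: 8
29: 7
24: 6
21: 5
15: 4
6: 2
12: 2
5: 1
3: 0
Sum: 9 + 8 + 7 + 6 + 5 + 4 + 2 + 2 + 1 + 0 = 44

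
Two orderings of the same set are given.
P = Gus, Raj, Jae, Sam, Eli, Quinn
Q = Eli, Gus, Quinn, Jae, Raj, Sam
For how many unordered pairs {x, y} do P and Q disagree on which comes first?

Assign each item its position (1..6) in the first ordering, then rewrite the second ordering as that position sequence:
positions: Gus→1, Raj→2, Jae→3, Sam→4, Eli→5, Quinn→6
second ordering as positions: [5, 1, 6, 3, 2, 4]
Discordant pairs = inversions in this position sequence.
5: 1, 3, 2, 4 → 4
1: 0
6: 3, 2, 4 → 3
3: 2 → 1
2: 0
4: 0
Total: 4 + 0 + 3 + 1 + 0 + 0 = 8

Disagreeing pairs: 8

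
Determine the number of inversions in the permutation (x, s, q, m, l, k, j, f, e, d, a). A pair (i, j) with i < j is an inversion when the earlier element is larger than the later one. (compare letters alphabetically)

There are 55 inversions.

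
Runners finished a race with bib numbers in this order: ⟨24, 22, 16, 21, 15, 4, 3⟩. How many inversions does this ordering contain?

20

Sweep left to right; for each value list the smaller values that follow it:
24: 6
22: 5
16: 3
21: 3
15: 2
4: 1
3: 0
Sum: 6 + 5 + 3 + 3 + 2 + 1 + 0 = 20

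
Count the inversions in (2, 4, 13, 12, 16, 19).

Element-by-element contributions:
2: 0
4: 0
13: 1
12: 0
16: 0
19: 0
Sum: 0 + 0 + 1 + 0 + 0 + 0 = 1

Inversions: 1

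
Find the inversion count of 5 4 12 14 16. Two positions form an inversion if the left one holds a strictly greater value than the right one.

1

Out-of-order index pairs (1-indexed):
(1,2): 5 > 4
That's 1 pair.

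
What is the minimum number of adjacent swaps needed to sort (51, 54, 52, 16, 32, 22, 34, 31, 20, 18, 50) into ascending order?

The minimum number of adjacent swaps to sort an array equals its inversion count, since every such swap removes exactly one inversion.
Count inversions — for each element, later elements that are smaller:
51: 16, 32, 22, 34, 31, 20, 18, 50 → 8
54: 52, 16, 32, 22, 34, 31, 20, 18, 50 → 9
52: 16, 32, 22, 34, 31, 20, 18, 50 → 8
16: none → 0
32: 22, 31, 20, 18 → 4
22: 20, 18 → 2
34: 31, 20, 18 → 3
31: 20, 18 → 2
20: 18 → 1
18: none → 0
50: none → 0
Total inversions: 8 + 9 + 8 + 0 + 4 + 2 + 3 + 2 + 1 + 0 + 0 = 37

37 swaps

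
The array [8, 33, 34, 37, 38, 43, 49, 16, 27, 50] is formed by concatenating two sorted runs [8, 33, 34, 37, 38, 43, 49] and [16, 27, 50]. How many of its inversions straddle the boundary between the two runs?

12

Count, for every r in R, how many entries of L exceed r:
r = 16: 33, 34, 37, 38, 43, 49 → 6
r = 27: 33, 34, 37, 38, 43, 49 → 6
r = 50: none → 0
Cross-inversions: 6 + 6 + 0 = 12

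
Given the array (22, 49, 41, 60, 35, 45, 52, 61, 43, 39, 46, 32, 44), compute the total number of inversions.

Inversions: 39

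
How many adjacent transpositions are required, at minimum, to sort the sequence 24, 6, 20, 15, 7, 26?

7

Each adjacent swap fixes exactly one inversion, so the minimum swap count equals the number of inversions.
Count inversions — for each element, later elements that are smaller:
24: 6, 20, 15, 7 → 4
6: none → 0
20: 15, 7 → 2
15: 7 → 1
7: none → 0
26: none → 0
Total inversions: 4 + 0 + 2 + 1 + 0 + 0 = 7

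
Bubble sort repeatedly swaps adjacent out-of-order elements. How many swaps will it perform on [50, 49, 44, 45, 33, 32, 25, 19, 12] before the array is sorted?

Each adjacent swap fixes exactly one inversion, so the minimum swap count equals the number of inversions.
Count inversions — for each element, later elements that are smaller:
50: 49, 44, 45, 33, 32, 25, 19, 12 → 8
49: 44, 45, 33, 32, 25, 19, 12 → 7
44: 33, 32, 25, 19, 12 → 5
45: 33, 32, 25, 19, 12 → 5
33: 32, 25, 19, 12 → 4
32: 25, 19, 12 → 3
25: 19, 12 → 2
19: 12 → 1
12: none → 0
Total inversions: 8 + 7 + 5 + 5 + 4 + 3 + 2 + 1 + 0 = 35

There are 35 swaps.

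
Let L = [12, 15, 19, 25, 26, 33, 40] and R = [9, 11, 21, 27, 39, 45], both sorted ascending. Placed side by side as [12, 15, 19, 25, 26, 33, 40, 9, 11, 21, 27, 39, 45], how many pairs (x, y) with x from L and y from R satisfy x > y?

For each element r of the right run, count left-run elements greater than r:
r = 9: 12, 15, 19, 25, 26, 33, 40 → 7
r = 11: 12, 15, 19, 25, 26, 33, 40 → 7
r = 21: 25, 26, 33, 40 → 4
r = 27: 33, 40 → 2
r = 39: 40 → 1
r = 45: none → 0
Cross-inversions: 7 + 7 + 4 + 2 + 1 + 0 = 21

21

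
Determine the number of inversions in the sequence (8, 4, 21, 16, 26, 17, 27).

4

Listing every pair i<j with a[i]>a[j] (using 0-based positions):
(0,1): 8 > 4
(2,3): 21 > 16
(2,5): 21 > 17
(4,5): 26 > 17
That's 4 pairs.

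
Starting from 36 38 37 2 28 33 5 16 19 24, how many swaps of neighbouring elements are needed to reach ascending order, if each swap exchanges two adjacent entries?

Each adjacent swap fixes exactly one inversion, so the minimum swap count equals the number of inversions.
Count inversions — for each element, later elements that are smaller:
36: 2, 28, 33, 5, 16, 19, 24 → 7
38: 37, 2, 28, 33, 5, 16, 19, 24 → 8
37: 2, 28, 33, 5, 16, 19, 24 → 7
2: none → 0
28: 5, 16, 19, 24 → 4
33: 5, 16, 19, 24 → 4
5: none → 0
16: none → 0
19: none → 0
24: none → 0
Total inversions: 7 + 8 + 7 + 0 + 4 + 4 + 0 + 0 + 0 + 0 = 30

30 swaps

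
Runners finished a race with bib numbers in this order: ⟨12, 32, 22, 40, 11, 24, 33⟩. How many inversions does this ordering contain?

Sweep left to right; for each value list the smaller values that follow it:
12 → 11 → 1
32 → 22, 11, 24 → 3
22 → 11 → 1
40 → 11, 24, 33 → 3
11 → none → 0
24 → none → 0
33 → none → 0
Sum: 1 + 3 + 1 + 3 + 0 + 0 + 0 = 8

There are 8 out-of-order pairs.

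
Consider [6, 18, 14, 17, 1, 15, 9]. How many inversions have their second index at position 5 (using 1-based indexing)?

4

The element at index 5 is 1.
Elements before it: 6, 18, 14, 17
Those larger than 1: 6, 18, 14, 17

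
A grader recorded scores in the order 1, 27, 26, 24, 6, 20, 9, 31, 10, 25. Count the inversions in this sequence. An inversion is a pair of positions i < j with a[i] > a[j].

Element-by-element contributions:
1 → none → 0
27 → 26, 24, 6, 20, 9, 10, 25 → 7
26 → 24, 6, 20, 9, 10, 25 → 6
24 → 6, 20, 9, 10 → 4
6 → none → 0
20 → 9, 10 → 2
9 → none → 0
31 → 10, 25 → 2
10 → none → 0
25 → none → 0
Sum: 0 + 7 + 6 + 4 + 0 + 2 + 0 + 2 + 0 + 0 = 21

21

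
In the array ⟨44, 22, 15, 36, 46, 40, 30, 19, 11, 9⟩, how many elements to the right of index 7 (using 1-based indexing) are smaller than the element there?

3 such elements

The element at index 7 is 30.
Elements after it: 19, 11, 9
Those smaller than 30: 19, 11, 9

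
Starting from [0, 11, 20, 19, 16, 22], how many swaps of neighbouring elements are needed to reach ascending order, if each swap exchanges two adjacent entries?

Adjacent swaps: 3

Each adjacent swap fixes exactly one inversion, so the minimum swap count equals the number of inversions.
Count inversions — for each element, later elements that are smaller:
0: none → 0
11: none → 0
20: 19, 16 → 2
19: 16 → 1
16: none → 0
22: none → 0
Total inversions: 0 + 0 + 2 + 1 + 0 + 0 = 3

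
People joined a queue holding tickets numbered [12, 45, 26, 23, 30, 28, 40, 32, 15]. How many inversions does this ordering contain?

16 inversions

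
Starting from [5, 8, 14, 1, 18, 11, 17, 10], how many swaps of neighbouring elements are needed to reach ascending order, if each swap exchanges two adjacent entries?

There are 10 swaps.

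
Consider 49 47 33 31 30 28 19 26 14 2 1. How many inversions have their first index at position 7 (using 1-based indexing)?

The element at index 7 is 19.
Elements after it: 26, 14, 2, 1
Those smaller than 19: 14, 2, 1

3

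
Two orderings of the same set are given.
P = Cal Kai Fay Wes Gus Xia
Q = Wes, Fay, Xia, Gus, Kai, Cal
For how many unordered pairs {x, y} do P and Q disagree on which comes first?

Assign each item its position (1..6) in the first ordering, then rewrite the second ordering as that position sequence:
positions: Cal→1, Kai→2, Fay→3, Wes→4, Gus→5, Xia→6
second ordering as positions: [4, 3, 6, 5, 2, 1]
Discordant pairs = inversions in this position sequence.
4: 3, 2, 1 → 3
3: 2, 1 → 2
6: 5, 2, 1 → 3
5: 2, 1 → 2
2: 1 → 1
1: 0
Total: 3 + 2 + 3 + 2 + 1 + 0 = 11

11 disagreeing pairs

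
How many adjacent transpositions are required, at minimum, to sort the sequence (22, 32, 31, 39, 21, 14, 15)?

15 swaps

Each adjacent swap fixes exactly one inversion, so the minimum swap count equals the number of inversions.
Count inversions — for each element, later elements that are smaller:
22: 21, 14, 15 → 3
32: 31, 21, 14, 15 → 4
31: 21, 14, 15 → 3
39: 21, 14, 15 → 3
21: 14, 15 → 2
14: none → 0
15: none → 0
Total inversions: 3 + 4 + 3 + 3 + 2 + 0 + 0 = 15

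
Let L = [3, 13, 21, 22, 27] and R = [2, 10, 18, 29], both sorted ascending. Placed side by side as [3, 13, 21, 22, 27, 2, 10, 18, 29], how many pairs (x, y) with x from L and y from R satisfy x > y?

12

For each element r of the right run, count left-run elements greater than r:
r = 2: 3, 13, 21, 22, 27 → 5
r = 10: 13, 21, 22, 27 → 4
r = 18: 21, 22, 27 → 3
r = 29: none → 0
Cross-inversions: 5 + 4 + 3 + 0 = 12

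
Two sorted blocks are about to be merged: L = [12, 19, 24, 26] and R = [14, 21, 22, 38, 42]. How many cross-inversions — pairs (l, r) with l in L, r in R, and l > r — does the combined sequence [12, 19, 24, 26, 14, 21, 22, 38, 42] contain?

Cross-inversions: 7

Count, for every r in R, how many entries of L exceed r:
r = 14: 19, 24, 26 → 3
r = 21: 24, 26 → 2
r = 22: 24, 26 → 2
r = 38: none → 0
r = 42: none → 0
Cross-inversions: 3 + 2 + 2 + 0 + 0 = 7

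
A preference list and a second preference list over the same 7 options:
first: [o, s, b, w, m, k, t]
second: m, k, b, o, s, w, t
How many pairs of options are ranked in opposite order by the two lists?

Assign each item its position (1..7) in the first ordering, then rewrite the second ordering as that position sequence:
positions: o→1, s→2, b→3, w→4, m→5, k→6, t→7
second ordering as positions: [5, 6, 3, 1, 2, 4, 7]
Discordant pairs = inversions in this position sequence.
5: 3, 1, 2, 4 → 4
6: 3, 1, 2, 4 → 4
3: 1, 2 → 2
1: 0
2: 0
4: 0
7: 0
Total: 4 + 4 + 2 + 0 + 0 + 0 + 0 = 10

10 pairs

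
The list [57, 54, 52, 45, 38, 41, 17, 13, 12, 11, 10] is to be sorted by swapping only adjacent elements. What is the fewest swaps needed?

54

The minimum number of adjacent swaps to sort an array equals its inversion count, since every such swap removes exactly one inversion.
Count inversions — for each element, later elements that are smaller:
57: 54, 52, 45, 38, 41, 17, 13, 12, 11, 10 → 10
54: 52, 45, 38, 41, 17, 13, 12, 11, 10 → 9
52: 45, 38, 41, 17, 13, 12, 11, 10 → 8
45: 38, 41, 17, 13, 12, 11, 10 → 7
38: 17, 13, 12, 11, 10 → 5
41: 17, 13, 12, 11, 10 → 5
17: 13, 12, 11, 10 → 4
13: 12, 11, 10 → 3
12: 11, 10 → 2
11: 10 → 1
10: none → 0
Total inversions: 10 + 9 + 8 + 7 + 5 + 5 + 4 + 3 + 2 + 1 + 0 = 54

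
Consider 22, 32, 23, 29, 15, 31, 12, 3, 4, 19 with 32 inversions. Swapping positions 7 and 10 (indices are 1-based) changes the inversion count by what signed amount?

+1

Positions 7 and 10 hold 12 and 19; after swapping, the array is [22, 32, 23, 29, 15, 31, 19, 3, 4, 12].
Element-by-element contributions:
22: 5
32: 8
23: 5
29: 5
15: 3
31: 4
19: 3
3: 0
4: 0
12: 0
Sum: 5 + 8 + 5 + 5 + 3 + 4 + 3 + 0 + 0 + 0 = 33
Change: 33 − 32 = +1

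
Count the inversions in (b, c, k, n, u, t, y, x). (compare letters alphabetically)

For each element, count later entries that are smaller:
b: 0
c: 0
k: 0
n: 0
u: 1
t: 0
y: 1
x: 0
Sum: 0 + 0 + 0 + 0 + 1 + 0 + 1 + 0 = 2

2 inversions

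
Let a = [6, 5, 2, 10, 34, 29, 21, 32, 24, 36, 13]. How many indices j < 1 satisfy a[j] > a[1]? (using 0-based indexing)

The element at index 1 is 5.
Elements before it: 6
Those larger than 5: 6

1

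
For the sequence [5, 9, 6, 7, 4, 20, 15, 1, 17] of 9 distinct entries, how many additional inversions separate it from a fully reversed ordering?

21 inversions short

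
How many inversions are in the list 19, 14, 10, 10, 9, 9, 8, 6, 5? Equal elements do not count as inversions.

There are 34 inversions.

Count, for each position, how many later elements it exceeds:
19 → 14, 10, 10, 9, 9, 8, 6, 5 → 8
14 → 10, 10, 9, 9, 8, 6, 5 → 7
10 → 9, 9, 8, 6, 5 → 5
10 → 9, 9, 8, 6, 5 → 5
9 → 8, 6, 5 → 3
9 → 8, 6, 5 → 3
8 → 6, 5 → 2
6 → 5 → 1
5 → none → 0
Sum: 8 + 7 + 5 + 5 + 3 + 3 + 2 + 1 + 0 = 34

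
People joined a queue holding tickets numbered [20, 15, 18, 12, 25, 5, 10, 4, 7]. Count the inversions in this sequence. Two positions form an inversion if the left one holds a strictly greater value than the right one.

There are 28 inversions.

Sweep left to right; for each value list the smaller values that follow it:
20: 7
15: 5
18: 5
12: 4
25: 4
5: 1
10: 2
4: 0
7: 0
Sum: 7 + 5 + 5 + 4 + 4 + 1 + 2 + 0 + 0 = 28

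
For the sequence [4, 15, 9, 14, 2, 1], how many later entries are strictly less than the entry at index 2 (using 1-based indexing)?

4

The element at index 2 is 15.
Elements after it: 9, 14, 2, 1
Those smaller than 15: 9, 14, 2, 1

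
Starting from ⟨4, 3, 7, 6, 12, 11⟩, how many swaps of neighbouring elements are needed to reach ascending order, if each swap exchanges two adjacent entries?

3

Each adjacent swap fixes exactly one inversion, so the minimum swap count equals the number of inversions.
Count inversions — for each element, later elements that are smaller:
4: 3 → 1
3: none → 0
7: 6 → 1
6: none → 0
12: 11 → 1
11: none → 0
Total inversions: 1 + 0 + 1 + 0 + 1 + 0 = 3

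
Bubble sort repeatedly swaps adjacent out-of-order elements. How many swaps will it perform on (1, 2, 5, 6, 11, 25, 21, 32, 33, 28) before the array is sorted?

3 swaps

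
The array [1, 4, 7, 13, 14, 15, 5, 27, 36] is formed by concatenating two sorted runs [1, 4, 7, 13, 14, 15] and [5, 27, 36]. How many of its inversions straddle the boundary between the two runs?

4 cross-inversions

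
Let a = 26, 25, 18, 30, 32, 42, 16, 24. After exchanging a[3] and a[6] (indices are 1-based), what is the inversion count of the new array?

Positions 3 and 6 hold 18 and 42; after swapping, the array is [26, 25, 42, 30, 32, 18, 16, 24].
Element-by-element contributions:
26 → 25, 18, 16, 24 → 4
25 → 18, 16, 24 → 3
42 → 30, 32, 18, 16, 24 → 5
30 → 18, 16, 24 → 3
32 → 18, 16, 24 → 3
18 → 16 → 1
16 → none → 0
24 → none → 0
Sum: 4 + 3 + 5 + 3 + 3 + 1 + 0 + 0 = 19

19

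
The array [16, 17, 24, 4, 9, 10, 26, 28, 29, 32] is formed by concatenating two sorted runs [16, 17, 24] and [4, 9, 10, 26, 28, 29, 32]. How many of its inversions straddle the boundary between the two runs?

9

Count, for every r in R, how many entries of L exceed r:
r = 4: 16, 17, 24 → 3
r = 9: 16, 17, 24 → 3
r = 10: 16, 17, 24 → 3
r = 26: none → 0
r = 28: none → 0
r = 29: none → 0
r = 32: none → 0
Cross-inversions: 3 + 3 + 3 + 0 + 0 + 0 + 0 = 9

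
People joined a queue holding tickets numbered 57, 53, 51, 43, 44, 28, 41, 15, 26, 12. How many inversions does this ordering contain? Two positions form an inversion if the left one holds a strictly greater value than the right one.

Element-by-element contributions:
57 → 53, 51, 43, 44, 28, 41, 15, 26, 12 → 9
53 → 51, 43, 44, 28, 41, 15, 26, 12 → 8
51 → 43, 44, 28, 41, 15, 26, 12 → 7
43 → 28, 41, 15, 26, 12 → 5
44 → 28, 41, 15, 26, 12 → 5
28 → 15, 26, 12 → 3
41 → 15, 26, 12 → 3
15 → 12 → 1
26 → 12 → 1
12 → none → 0
Sum: 9 + 8 + 7 + 5 + 5 + 3 + 3 + 1 + 1 + 0 = 42

42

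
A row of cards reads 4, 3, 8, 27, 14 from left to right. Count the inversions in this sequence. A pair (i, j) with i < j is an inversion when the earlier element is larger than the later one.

Listing every pair i<j with a[i]>a[j] (using 0-based positions):
(0,1): 4 > 3
(3,4): 27 > 14
That's 2 pairs.

There are 2 inversions.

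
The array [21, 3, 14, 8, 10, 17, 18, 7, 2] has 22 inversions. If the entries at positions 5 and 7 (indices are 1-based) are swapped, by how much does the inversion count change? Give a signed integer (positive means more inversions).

Positions 5 and 7 hold 10 and 18; after swapping, the array is [21, 3, 14, 8, 18, 17, 10, 7, 2].
Sweep left to right; for each value list the smaller values that follow it:
21 → 3, 14, 8, 18, 17, 10, 7, 2 → 8
3 → 2 → 1
14 → 8, 10, 7, 2 → 4
8 → 7, 2 → 2
18 → 17, 10, 7, 2 → 4
17 → 10, 7, 2 → 3
10 → 7, 2 → 2
7 → 2 → 1
2 → none → 0
Sum: 8 + 1 + 4 + 2 + 4 + 3 + 2 + 1 + 0 = 25
Change: 25 − 22 = +3

+3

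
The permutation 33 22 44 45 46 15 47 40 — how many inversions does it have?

10

For each element, count later entries that are smaller:
33 → 22, 15 → 2
22 → 15 → 1
44 → 15, 40 → 2
45 → 15, 40 → 2
46 → 15, 40 → 2
15 → none → 0
47 → 40 → 1
40 → none → 0
Sum: 2 + 1 + 2 + 2 + 2 + 0 + 1 + 0 = 10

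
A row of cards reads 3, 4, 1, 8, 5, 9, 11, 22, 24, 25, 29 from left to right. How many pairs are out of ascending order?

For each element, count later entries that are smaller:
3: 1
4: 1
1: 0
8: 1
5: 0
9: 0
11: 0
22: 0
24: 0
25: 0
29: 0
Sum: 1 + 1 + 0 + 1 + 0 + 0 + 0 + 0 + 0 + 0 + 0 = 3

3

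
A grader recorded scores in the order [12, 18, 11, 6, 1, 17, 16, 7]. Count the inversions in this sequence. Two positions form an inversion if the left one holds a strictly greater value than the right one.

Sweep left to right; for each value list the smaller values that follow it:
12 → 11, 6, 1, 7 → 4
18 → 11, 6, 1, 17, 16, 7 → 6
11 → 6, 1, 7 → 3
6 → 1 → 1
1 → none → 0
17 → 16, 7 → 2
16 → 7 → 1
7 → none → 0
Sum: 4 + 6 + 3 + 1 + 0 + 2 + 1 + 0 = 17

Inversions: 17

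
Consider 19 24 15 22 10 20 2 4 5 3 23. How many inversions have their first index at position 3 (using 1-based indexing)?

5

The element at index 3 is 15.
Elements after it: 22, 10, 20, 2, 4, 5, 3, 23
Those smaller than 15: 10, 2, 4, 5, 3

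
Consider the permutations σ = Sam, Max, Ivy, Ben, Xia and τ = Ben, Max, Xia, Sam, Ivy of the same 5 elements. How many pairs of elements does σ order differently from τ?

Assign each item its position (1..5) in the first ordering, then rewrite the second ordering as that position sequence:
positions: Sam→1, Max→2, Ivy→3, Ben→4, Xia→5
second ordering as positions: [4, 2, 5, 1, 3]
Discordant pairs = inversions in this position sequence.
4: 2, 1, 3 → 3
2: 1 → 1
5: 1, 3 → 2
1: 0
3: 0
Total: 3 + 1 + 2 + 0 + 0 = 6

There are 6 discordant pairs.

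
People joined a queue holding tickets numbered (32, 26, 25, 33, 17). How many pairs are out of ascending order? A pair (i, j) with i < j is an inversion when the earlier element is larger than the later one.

7 inversions

Listing every pair i<j with a[i]>a[j] (using 0-based positions):
(0,1): 32 > 26
(0,2): 32 > 25
(0,4): 32 > 17
(1,2): 26 > 25
(1,4): 26 > 17
(2,4): 25 > 17
(3,4): 33 > 17
That's 7 pairs.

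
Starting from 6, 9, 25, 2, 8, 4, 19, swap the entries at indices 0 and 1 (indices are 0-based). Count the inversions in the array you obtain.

11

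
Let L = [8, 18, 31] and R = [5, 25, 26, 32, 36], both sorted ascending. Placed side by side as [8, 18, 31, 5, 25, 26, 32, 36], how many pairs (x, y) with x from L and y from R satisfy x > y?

Take each right-half value and tally the left-half values above it:
r = 5: 8, 18, 31 → 3
r = 25: 31 → 1
r = 26: 31 → 1
r = 32: none → 0
r = 36: none → 0
Cross-inversions: 3 + 1 + 1 + 0 + 0 = 5

5 split inversions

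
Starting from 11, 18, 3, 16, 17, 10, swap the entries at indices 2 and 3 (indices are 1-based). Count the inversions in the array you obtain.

7

Positions 2 and 3 hold 18 and 3; after swapping, the array is [11, 3, 18, 16, 17, 10].
Count, for each position, how many later elements it exceeds:
11 → 3, 10 → 2
3 → none → 0
18 → 16, 17, 10 → 3
16 → 10 → 1
17 → 10 → 1
10 → none → 0
Sum: 2 + 0 + 3 + 1 + 1 + 0 = 7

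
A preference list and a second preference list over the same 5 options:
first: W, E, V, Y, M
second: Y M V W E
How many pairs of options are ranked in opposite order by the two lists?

Assign each item its position (1..5) in the first ordering, then rewrite the second ordering as that position sequence:
positions: W→1, E→2, V→3, Y→4, M→5
second ordering as positions: [4, 5, 3, 1, 2]
Discordant pairs = inversions in this position sequence.
4: 3, 1, 2 → 3
5: 3, 1, 2 → 3
3: 1, 2 → 2
1: 0
2: 0
Total: 3 + 3 + 2 + 0 + 0 = 8

8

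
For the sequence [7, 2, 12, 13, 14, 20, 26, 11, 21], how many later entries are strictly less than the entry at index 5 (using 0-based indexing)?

The element at index 5 is 20.
Elements after it: 26, 11, 21
Those smaller than 20: 11

1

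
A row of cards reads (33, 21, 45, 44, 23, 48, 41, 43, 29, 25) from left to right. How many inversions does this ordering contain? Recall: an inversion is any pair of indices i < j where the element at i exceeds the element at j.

Sweep left to right; for each value list the smaller values that follow it:
33: 4
21: 0
45: 6
44: 5
23: 0
48: 4
41: 2
43: 2
29: 1
25: 0
Sum: 4 + 0 + 6 + 5 + 0 + 4 + 2 + 2 + 1 + 0 = 24

24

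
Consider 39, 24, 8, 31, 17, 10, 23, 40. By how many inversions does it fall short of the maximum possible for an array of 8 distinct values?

14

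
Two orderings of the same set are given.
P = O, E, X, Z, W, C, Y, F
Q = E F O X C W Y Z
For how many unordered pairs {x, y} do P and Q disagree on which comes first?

Assign each item its position (1..8) in the first ordering, then rewrite the second ordering as that position sequence:
positions: O→1, E→2, X→3, Z→4, W→5, C→6, Y→7, F→8
second ordering as positions: [2, 8, 1, 3, 6, 5, 7, 4]
Discordant pairs = inversions in this position sequence.
2: 1 → 1
8: 1, 3, 6, 5, 7, 4 → 6
1: 0
3: 0
6: 5, 4 → 2
5: 4 → 1
7: 4 → 1
4: 0
Total: 1 + 6 + 0 + 0 + 2 + 1 + 1 + 0 = 11

11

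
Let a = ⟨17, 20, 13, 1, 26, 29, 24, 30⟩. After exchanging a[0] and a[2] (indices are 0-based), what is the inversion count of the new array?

6

Positions 0 and 2 hold 17 and 13; after swapping, the array is [13, 20, 17, 1, 26, 29, 24, 30].
Element-by-element contributions:
13: 1
20: 2
17: 1
1: 0
26: 1
29: 1
24: 0
30: 0
Sum: 1 + 2 + 1 + 0 + 1 + 1 + 0 + 0 = 6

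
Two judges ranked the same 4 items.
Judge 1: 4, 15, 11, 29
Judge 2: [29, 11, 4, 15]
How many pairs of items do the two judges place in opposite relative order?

Assign each item its position (1..4) in the first ordering, then rewrite the second ordering as that position sequence:
positions: 4→1, 15→2, 11→3, 29→4
second ordering as positions: [4, 3, 1, 2]
Discordant pairs = inversions in this position sequence.
4: 3, 1, 2 → 3
3: 1, 2 → 2
1: 0
2: 0
Total: 3 + 2 + 0 + 0 = 5

5 discordant pairs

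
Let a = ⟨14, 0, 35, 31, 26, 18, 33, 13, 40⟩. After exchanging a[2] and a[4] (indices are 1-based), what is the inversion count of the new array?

Positions 2 and 4 hold 0 and 31; after swapping, the array is [14, 31, 35, 0, 26, 18, 33, 13, 40].
For each element, count later entries that are smaller:
14 → 0, 13 → 2
31 → 0, 26, 18, 13 → 4
35 → 0, 26, 18, 33, 13 → 5
0 → none → 0
26 → 18, 13 → 2
18 → 13 → 1
33 → 13 → 1
13 → none → 0
40 → none → 0
Sum: 2 + 4 + 5 + 0 + 2 + 1 + 1 + 0 + 0 = 15

15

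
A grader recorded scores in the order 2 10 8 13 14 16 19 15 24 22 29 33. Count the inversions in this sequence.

Element-by-element contributions:
2: 0
10: 1
8: 0
13: 0
14: 0
16: 1
19: 1
15: 0
24: 1
22: 0
29: 0
33: 0
Sum: 0 + 1 + 0 + 0 + 0 + 1 + 1 + 0 + 1 + 0 + 0 + 0 = 4

4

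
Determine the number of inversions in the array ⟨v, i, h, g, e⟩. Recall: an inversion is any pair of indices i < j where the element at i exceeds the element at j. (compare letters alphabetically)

For each element, count later entries that are smaller:
v: 4
i: 3
h: 2
g: 1
e: 0
Sum: 4 + 3 + 2 + 1 + 0 = 10

There are 10 inversions.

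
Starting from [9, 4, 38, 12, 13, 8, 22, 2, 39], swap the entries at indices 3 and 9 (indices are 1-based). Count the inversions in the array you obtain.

Inversions: 16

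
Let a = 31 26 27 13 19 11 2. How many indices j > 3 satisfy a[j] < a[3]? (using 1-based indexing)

4 such elements

The element at index 3 is 27.
Elements after it: 13, 19, 11, 2
Those smaller than 27: 13, 19, 11, 2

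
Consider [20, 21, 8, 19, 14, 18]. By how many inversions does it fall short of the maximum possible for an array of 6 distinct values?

5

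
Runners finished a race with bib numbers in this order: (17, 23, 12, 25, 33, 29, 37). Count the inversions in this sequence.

3

Listing every pair i<j with a[i]>a[j] (using 0-based positions):
(0,2): 17 > 12
(1,2): 23 > 12
(4,5): 33 > 29
That's 3 pairs.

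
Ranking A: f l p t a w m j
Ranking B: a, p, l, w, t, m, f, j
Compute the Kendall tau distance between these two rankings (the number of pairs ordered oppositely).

11

Assign each item its position (1..8) in the first ordering, then rewrite the second ordering as that position sequence:
positions: f→1, l→2, p→3, t→4, a→5, w→6, m→7, j→8
second ordering as positions: [5, 3, 2, 6, 4, 7, 1, 8]
Discordant pairs = inversions in this position sequence.
5: 3, 2, 4, 1 → 4
3: 2, 1 → 2
2: 1 → 1
6: 4, 1 → 2
4: 1 → 1
7: 1 → 1
1: 0
8: 0
Total: 4 + 2 + 1 + 2 + 1 + 1 + 0 + 0 = 11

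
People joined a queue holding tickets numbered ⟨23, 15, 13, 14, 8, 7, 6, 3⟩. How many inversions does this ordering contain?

27

For each element, count later entries that are smaller:
23: 7
15: 6
13: 4
14: 4
8: 3
7: 2
6: 1
3: 0
Sum: 7 + 6 + 4 + 4 + 3 + 2 + 1 + 0 = 27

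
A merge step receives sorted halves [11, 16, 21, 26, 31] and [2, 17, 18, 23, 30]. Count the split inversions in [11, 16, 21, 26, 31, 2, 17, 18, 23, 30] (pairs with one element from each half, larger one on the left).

14 split inversions

Count, for every r in R, how many entries of L exceed r:
r = 2: 11, 16, 21, 26, 31 → 5
r = 17: 21, 26, 31 → 3
r = 18: 21, 26, 31 → 3
r = 23: 26, 31 → 2
r = 30: 31 → 1
Cross-inversions: 5 + 3 + 3 + 2 + 1 = 14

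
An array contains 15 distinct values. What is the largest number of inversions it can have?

105

A reversed (strictly descending) arrangement makes every pair an inversion, giving C(15, 2) inversions.
C(15, 2) = 15·14/2 = 105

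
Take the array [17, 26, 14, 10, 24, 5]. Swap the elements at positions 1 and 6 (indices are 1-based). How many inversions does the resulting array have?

6 inversions

Positions 1 and 6 hold 17 and 5; after swapping, the array is [5, 26, 14, 10, 24, 17].
For each element, count later entries that are smaller:
5 → none → 0
26 → 14, 10, 24, 17 → 4
14 → 10 → 1
10 → none → 0
24 → 17 → 1
17 → none → 0
Sum: 0 + 4 + 1 + 0 + 1 + 0 = 6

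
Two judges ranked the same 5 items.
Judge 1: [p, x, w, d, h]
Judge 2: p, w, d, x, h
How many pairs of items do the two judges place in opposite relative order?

Discordant pairs: 2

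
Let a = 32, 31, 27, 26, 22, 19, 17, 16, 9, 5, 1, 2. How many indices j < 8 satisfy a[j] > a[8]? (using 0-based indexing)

8 such elements

The element at index 8 is 9.
Elements before it: 32, 31, 27, 26, 22, 19, 17, 16
Those larger than 9: 32, 31, 27, 26, 22, 19, 17, 16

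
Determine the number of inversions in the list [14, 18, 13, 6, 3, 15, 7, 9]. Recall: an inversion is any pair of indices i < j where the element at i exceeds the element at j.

For each element, count later entries that are smaller:
14 → 13, 6, 3, 7, 9 → 5
18 → 13, 6, 3, 15, 7, 9 → 6
13 → 6, 3, 7, 9 → 4
6 → 3 → 1
3 → none → 0
15 → 7, 9 → 2
7 → none → 0
9 → none → 0
Sum: 5 + 6 + 4 + 1 + 0 + 2 + 0 + 0 = 18

18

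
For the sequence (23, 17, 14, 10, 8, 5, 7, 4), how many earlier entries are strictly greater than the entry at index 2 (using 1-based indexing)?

The element at index 2 is 17.
Elements before it: 23
Those larger than 17: 23

1 such element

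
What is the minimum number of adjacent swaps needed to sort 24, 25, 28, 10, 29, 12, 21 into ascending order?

The minimum number of adjacent swaps to sort an array equals its inversion count, since every such swap removes exactly one inversion.
Count inversions — for each element, later elements that are smaller:
24: 10, 12, 21 → 3
25: 10, 12, 21 → 3
28: 10, 12, 21 → 3
10: none → 0
29: 12, 21 → 2
12: none → 0
21: none → 0
Total inversions: 3 + 3 + 3 + 0 + 2 + 0 + 0 = 11

Swaps: 11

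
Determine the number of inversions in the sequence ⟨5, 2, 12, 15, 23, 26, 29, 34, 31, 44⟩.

Sweep left to right; for each value list the smaller values that follow it:
5 → 2 → 1
2 → none → 0
12 → none → 0
15 → none → 0
23 → none → 0
26 → none → 0
29 → none → 0
34 → 31 → 1
31 → none → 0
44 → none → 0
Sum: 1 + 0 + 0 + 0 + 0 + 0 + 0 + 1 + 0 + 0 = 2

There are 2 inversions.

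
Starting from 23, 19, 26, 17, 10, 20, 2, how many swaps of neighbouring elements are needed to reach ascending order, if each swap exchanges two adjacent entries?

16

Minimum adjacent swaps = number of inversions (each swap of adjacent out-of-order elements removes one inversion and no swap can remove more).
Count inversions — for each element, later elements that are smaller:
23: 19, 17, 10, 20, 2 → 5
19: 17, 10, 2 → 3
26: 17, 10, 20, 2 → 4
17: 10, 2 → 2
10: 2 → 1
20: 2 → 1
2: none → 0
Total inversions: 5 + 3 + 4 + 2 + 1 + 1 + 0 = 16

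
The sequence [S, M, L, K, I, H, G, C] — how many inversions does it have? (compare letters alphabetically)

Inversions: 28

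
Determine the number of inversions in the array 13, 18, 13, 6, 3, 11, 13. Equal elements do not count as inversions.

Listing every pair i<j with a[i]>a[j] (using 1-based positions):
(1,4): 13 > 6
(1,5): 13 > 3
(1,6): 13 > 11
(2,3): 18 > 13
(2,4): 18 > 6
(2,5): 18 > 3
(2,6): 18 > 11
(2,7): 18 > 13
(3,4): 13 > 6
(3,5): 13 > 3
(3,6): 13 > 11
(4,5): 6 > 3
That's 12 pairs.

12 out-of-order pairs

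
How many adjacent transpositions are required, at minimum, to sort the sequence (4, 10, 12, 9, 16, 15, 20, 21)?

3

The minimum number of adjacent swaps to sort an array equals its inversion count, since every such swap removes exactly one inversion.
Count inversions — for each element, later elements that are smaller:
4: none → 0
10: 9 → 1
12: 9 → 1
9: none → 0
16: 15 → 1
15: none → 0
20: none → 0
21: none → 0
Total inversions: 0 + 1 + 1 + 0 + 1 + 0 + 0 + 0 = 3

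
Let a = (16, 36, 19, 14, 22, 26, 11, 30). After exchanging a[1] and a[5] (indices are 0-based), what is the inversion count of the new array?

Positions 1 and 5 hold 36 and 26; after swapping, the array is [16, 26, 19, 14, 22, 36, 11, 30].
For each element, count later entries that are smaller:
16: 2
26: 4
19: 2
14: 1
22: 1
36: 2
11: 0
30: 0
Sum: 2 + 4 + 2 + 1 + 1 + 2 + 0 + 0 = 12

12 inversions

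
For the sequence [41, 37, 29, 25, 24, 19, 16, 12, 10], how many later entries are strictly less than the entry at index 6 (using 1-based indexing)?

3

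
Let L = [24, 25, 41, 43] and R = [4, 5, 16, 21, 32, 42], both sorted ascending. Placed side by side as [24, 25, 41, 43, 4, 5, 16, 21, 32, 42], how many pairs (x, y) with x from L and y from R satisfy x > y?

19

For each element r of the right run, count left-run elements greater than r:
r = 4: 24, 25, 41, 43 → 4
r = 5: 24, 25, 41, 43 → 4
r = 16: 24, 25, 41, 43 → 4
r = 21: 24, 25, 41, 43 → 4
r = 32: 41, 43 → 2
r = 42: 43 → 1
Cross-inversions: 4 + 4 + 4 + 4 + 2 + 1 = 19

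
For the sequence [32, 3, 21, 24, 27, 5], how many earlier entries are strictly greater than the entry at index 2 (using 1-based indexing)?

The element at index 2 is 3.
Elements before it: 32
Those larger than 3: 32

1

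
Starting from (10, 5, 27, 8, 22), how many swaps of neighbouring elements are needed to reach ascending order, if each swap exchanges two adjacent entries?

4

The minimum number of adjacent swaps to sort an array equals its inversion count, since every such swap removes exactly one inversion.
Count inversions — for each element, later elements that are smaller:
10: 5, 8 → 2
5: none → 0
27: 8, 22 → 2
8: none → 0
22: none → 0
Total inversions: 2 + 0 + 2 + 0 + 0 = 4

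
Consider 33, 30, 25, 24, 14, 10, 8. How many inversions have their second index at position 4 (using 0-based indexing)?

The element at index 4 is 14.
Elements before it: 33, 30, 25, 24
Those larger than 14: 33, 30, 25, 24

4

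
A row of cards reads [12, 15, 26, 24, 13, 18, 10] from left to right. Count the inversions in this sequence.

12 inversions

Sweep left to right; for each value list the smaller values that follow it:
12 → 10 → 1
15 → 13, 10 → 2
26 → 24, 13, 18, 10 → 4
24 → 13, 18, 10 → 3
13 → 10 → 1
18 → 10 → 1
10 → none → 0
Sum: 1 + 2 + 4 + 3 + 1 + 1 + 0 = 12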